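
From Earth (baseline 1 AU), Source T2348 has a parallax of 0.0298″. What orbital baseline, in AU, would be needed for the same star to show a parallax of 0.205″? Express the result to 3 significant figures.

6.88 AU

Parallax scales linearly with baseline: p ∝ B, so B = p_target / p_Earth × 1 AU.
B = 0.205 / 0.0298 = 6.8792 AU.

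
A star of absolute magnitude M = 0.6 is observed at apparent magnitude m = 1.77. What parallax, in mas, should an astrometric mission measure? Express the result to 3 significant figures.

58.3 mas

m − M = 1.77 − 0.6 = 1.17.
d = 10^((m−M)/5 + 1) = 10^1.234 = 17.14 pc.
p = 1/d = 1/17.14 = 0.058343 arcsec = 58.343 mas.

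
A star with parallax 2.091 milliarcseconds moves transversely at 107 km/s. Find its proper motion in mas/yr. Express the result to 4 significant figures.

47.20 mas/yr

d = 1/p = 1/0.002091″ = 478.24 pc.
μ = v_t / (4.74 d) = 107 / (4.74 × 478.24) = 107 / 2266.9 = 0.047201 ″/yr = 47.201 mas/yr.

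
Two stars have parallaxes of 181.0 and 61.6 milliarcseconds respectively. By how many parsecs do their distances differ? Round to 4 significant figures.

d_A = 1/0.1810″ = 5.5249 pc; d_B = 1/0.06160″ = 16.234 pc.
|d_B − d_A| = |16.234 − 5.5249| = 10.709 pc.

10.71 pc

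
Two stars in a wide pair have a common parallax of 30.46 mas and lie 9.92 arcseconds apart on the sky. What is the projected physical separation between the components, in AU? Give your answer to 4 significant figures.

325.7 AU

d = 1/p = 1/0.03046″ = 32.83 pc.
At distance d (pc), an angle of θ arcsec spans θ·d AU: s = 9.92 × 32.83 = 325.67 AU.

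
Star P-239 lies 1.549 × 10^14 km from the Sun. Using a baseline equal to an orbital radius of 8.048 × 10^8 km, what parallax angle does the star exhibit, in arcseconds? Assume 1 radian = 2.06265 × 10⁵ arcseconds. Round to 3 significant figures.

1.07 arcsec

θ ≈ B/d = (8.048 × 10^8) / (1.549 × 10^14) = 5.1956 × 10^-6 rad.
In arcseconds: 5.1956 × 10^-6 × 206265 = 1.0717″.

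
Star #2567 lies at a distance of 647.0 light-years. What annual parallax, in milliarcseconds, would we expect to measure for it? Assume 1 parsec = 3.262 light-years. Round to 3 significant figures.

d = 647.0 ly ÷ 3.262 = 198.34 pc.
p = 1/d = 1/198.34 = 0.0050418 arcsec.
= 0.0050418 × 1000 = 5.0418 mas.

5.04 mas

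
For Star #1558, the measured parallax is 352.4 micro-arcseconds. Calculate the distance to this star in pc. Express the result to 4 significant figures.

p = 352.4 micro-arcseconds = 0.0003524 arcsec.
d = 1/p = 1/0.0003524 = 2837.7 pc.

2838 pc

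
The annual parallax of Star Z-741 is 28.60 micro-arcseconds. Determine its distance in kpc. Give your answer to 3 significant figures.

35.0 kpc

p = 28.60 micro-arcseconds = 0.00002860 arcsec.
d = 1/p = 1/0.00002860 = 34965 pc.
= 34.965 kpc.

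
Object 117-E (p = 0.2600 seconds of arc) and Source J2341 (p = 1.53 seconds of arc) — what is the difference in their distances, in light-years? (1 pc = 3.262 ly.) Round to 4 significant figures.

10.41 ly

d_A = 1/0.2600″ = 3.8462 pc; d_B = 1/1.530″ = 0.65359 pc.
|d_B − d_A| = |0.65359 − 3.8462| = 3.1926 pc = 3.1926 × 3.262 ly = 10.414 ly.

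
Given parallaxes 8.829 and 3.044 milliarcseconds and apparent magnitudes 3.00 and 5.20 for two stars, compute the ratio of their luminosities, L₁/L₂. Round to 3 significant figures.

L₁/L₂ = 0.902

d₁ = 1/p₁ = 1/0.008829″ = 113.26 pc; d₂ = 1/p₂ = 1/0.003044″ = 328.52 pc.
M₁ = m₁ − 5 log₁₀ d₁ + 5 = 3.00 − 10.2704 + 5 = -2.2704.
M₂ = 5.20 − 12.5828 + 5 = -2.3828.
L₁/L₂ = 10^(0.4(M₂ − M₁)) = 10^(0.4 × (-0.1124)) = 10^(-0.04496) = 0.90165.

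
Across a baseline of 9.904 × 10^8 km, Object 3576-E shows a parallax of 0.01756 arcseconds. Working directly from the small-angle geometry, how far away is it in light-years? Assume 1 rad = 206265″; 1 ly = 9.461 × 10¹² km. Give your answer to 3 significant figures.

θ = 0.01756″ = 0.01756/206265 = 8.5133 × 10^-8 rad.
d = B/θ = (9.904 × 10^8) / (8.5133 × 10^-8) = 1.1634 × 10^16 km = (1.1634 × 10^16) / (9.461 × 10^12) ly = 1229.7 ly.

1230 ly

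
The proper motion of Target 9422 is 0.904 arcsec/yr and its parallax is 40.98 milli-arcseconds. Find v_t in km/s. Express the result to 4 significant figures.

104.6 km/s

d = 1/p = 1/0.04098″ = 24.402 pc.
v_t = 4.74 × μ × d = 4.74 × 0.904 × 24.402 = 104.56 km/s.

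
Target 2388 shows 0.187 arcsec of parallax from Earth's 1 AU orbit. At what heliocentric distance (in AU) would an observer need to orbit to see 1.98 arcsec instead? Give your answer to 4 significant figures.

10.59 AU

Parallax scales linearly with baseline: p ∝ B, so B = p_target / p_Earth × 1 AU.
B = 1.98 / 0.187 = 10.588 AU.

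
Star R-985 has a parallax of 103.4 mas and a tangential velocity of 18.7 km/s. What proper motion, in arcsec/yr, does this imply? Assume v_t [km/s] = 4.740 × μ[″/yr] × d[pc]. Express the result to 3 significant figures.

0.408 arcsec/yr

d = 1/p = 1/0.1034″ = 9.6712 pc.
μ = v_t / (4.74 d) = 18.7 / (4.74 × 9.6712) = 18.7 / 45.841 = 0.40793 ″/yr.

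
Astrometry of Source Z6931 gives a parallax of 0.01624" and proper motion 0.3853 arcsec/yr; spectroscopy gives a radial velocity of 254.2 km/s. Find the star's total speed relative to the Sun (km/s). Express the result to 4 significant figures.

d = 1/p = 1/0.01624″ = 61.576 pc.
v_t = 4.740 μ d = 4.740 × 0.3853 × 61.576 = 112.46 km/s.
v = √(v_r² + v_t²) = √(254.2² + 112.46²) = √77264.9 = 277.97 km/s.

278.0 km/s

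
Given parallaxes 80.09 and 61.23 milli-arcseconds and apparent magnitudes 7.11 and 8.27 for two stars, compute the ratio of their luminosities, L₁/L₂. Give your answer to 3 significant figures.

L₁/L₂ = 1.70

d₁ = 1/p₁ = 1/0.08009″ = 12.486 pc; d₂ = 1/p₂ = 1/0.06123″ = 16.332 pc.
M₁ = m₁ − 5 log₁₀ d₁ + 5 = 7.11 − 5.4821 + 5 = 6.6279.
M₂ = 8.27 − 6.0652 + 5 = 7.2048.
L₁/L₂ = 10^(0.4(M₂ − M₁)) = 10^(0.4 × 0.5769) = 10^0.23076 = 1.7012.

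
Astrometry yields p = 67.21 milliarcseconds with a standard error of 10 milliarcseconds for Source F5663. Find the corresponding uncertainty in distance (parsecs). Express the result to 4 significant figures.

d = 1/p, so σ_d = σ_p / p².
σ_d = 0.0100 / (0.06721)² = 0.0100 / 0.0045172 = 2.2138 pc.

2.214 pc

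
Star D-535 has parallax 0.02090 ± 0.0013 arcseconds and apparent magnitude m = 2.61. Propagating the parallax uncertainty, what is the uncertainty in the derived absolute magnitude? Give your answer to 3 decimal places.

σ_M = 0.135 mag

M = m − 5 log₁₀ d + 5 = m + 5 log₁₀ p + 5, so ∂M/∂p = 5/(p ln 10).
σ_M = (5/ln 10) · (σ_p/p) = 2.1715 × 0.0013/0.02090 = 2.1715 × 0.062201 = 0.13507.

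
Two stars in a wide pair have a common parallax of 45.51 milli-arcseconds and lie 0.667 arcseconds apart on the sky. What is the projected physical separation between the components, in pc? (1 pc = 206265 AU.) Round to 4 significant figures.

7.105 × 10^-5 pc

d = 1/p = 1/0.04551″ = 21.973 pc.
At distance d (pc), an angle of θ arcsec spans θ·d AU: s = 0.667 × 21.973 = 14.656 AU.
= 14.656 / 206265 = 7.1054 × 10^-5 pc.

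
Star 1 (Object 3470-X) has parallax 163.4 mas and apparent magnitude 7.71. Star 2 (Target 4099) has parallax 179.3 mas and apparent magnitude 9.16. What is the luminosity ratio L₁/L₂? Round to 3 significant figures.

L₁/L₂ = 4.58

d₁ = 1/p₁ = 1/0.1634″ = 6.12 pc; d₂ = 1/p₂ = 1/0.1793″ = 5.5772 pc.
M₁ = m₁ − 5 log₁₀ d₁ + 5 = 7.71 − 3.9338 + 5 = 8.7762.
M₂ = 9.16 − 3.7321 + 5 = 10.4279.
L₁/L₂ = 10^(0.4(M₂ − M₁)) = 10^(0.4 × 1.6517) = 10^0.66068 = 4.578.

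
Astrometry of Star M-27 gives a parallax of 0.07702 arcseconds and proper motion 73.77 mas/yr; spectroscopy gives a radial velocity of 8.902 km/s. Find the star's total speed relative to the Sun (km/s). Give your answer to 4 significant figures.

d = 1/p = 1/0.07702″ = 12.984 pc.
μ = 73.77 mas/yr = 0.07377 ″/yr.
v_t = 4.740 μ d = 4.740 × 0.07377 × 12.984 = 4.5401 km/s.
v = √(v_r² + v_t²) = √(8.902² + 4.5401²) = √99.8581 = 9.9929 km/s.

9.993 km/s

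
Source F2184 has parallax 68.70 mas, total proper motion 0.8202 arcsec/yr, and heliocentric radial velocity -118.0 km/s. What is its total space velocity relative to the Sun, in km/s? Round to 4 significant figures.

d = 1/p = 1/0.06870″ = 14.556 pc.
v_t = 4.740 μ d = 4.740 × 0.8202 × 14.556 = 56.59 km/s.
v = √(v_r² + v_t²) = √((-118.0)² + 56.59²) = √17126.4 = 130.87 km/s.

130.9 km/s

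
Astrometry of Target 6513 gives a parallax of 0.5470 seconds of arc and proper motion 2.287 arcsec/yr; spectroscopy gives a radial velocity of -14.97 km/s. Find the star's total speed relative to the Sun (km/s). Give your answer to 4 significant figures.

d = 1/p = 1/0.5470″ = 1.8282 pc.
v_t = 4.740 μ d = 4.740 × 2.287 × 1.8282 = 19.818 km/s.
v = √(v_r² + v_t²) = √((-14.97)² + 19.818²) = √616.854 = 24.837 km/s.

24.84 km/s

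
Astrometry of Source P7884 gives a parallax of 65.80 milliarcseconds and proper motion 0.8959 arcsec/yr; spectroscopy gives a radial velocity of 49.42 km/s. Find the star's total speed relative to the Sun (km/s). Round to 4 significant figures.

d = 1/p = 1/0.06580″ = 15.198 pc.
v_t = 4.740 μ d = 4.740 × 0.8959 × 15.198 = 64.539 km/s.
v = √(v_r² + v_t²) = √(49.42² + 64.539²) = √6607.62 = 81.287 km/s.

81.29 km/s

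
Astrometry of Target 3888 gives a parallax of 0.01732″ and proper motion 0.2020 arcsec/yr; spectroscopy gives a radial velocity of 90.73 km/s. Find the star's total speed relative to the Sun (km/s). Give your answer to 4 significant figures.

d = 1/p = 1/0.01732″ = 57.737 pc.
v_t = 4.740 μ d = 4.740 × 0.2020 × 57.737 = 55.282 km/s.
v = √(v_r² + v_t²) = √(90.73² + 55.282²) = √11288 = 106.24 km/s.

106.2 km/s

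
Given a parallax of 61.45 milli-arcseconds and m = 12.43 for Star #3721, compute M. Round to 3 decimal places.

d = 1/p = 1/0.06145″ = 16.273 pc.
m − M = 5 log₁₀(16.273) − 5 = 6.0573 − 5 = 1.0573.
M = m − (m − M) = 12.43 − 1.0573 = 11.373.

M = 11.373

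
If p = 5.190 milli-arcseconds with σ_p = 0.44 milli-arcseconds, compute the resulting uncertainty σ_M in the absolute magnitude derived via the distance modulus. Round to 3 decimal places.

M = m − 5 log₁₀ d + 5 = m + 5 log₁₀ p + 5, so ∂M/∂p = 5/(p ln 10).
σ_M = (5/ln 10) · (σ_p/p) = 2.1715 × 0.44/5.190 = 2.1715 × 0.084778 = 0.1841.

σ_M = 0.184 mag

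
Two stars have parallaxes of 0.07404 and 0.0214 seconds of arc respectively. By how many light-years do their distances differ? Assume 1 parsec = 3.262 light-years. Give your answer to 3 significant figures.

108 ly

d_A = 1/0.07404″ = 13.506 pc; d_B = 1/0.02140″ = 46.729 pc.
|d_B − d_A| = |46.729 − 13.506| = 33.223 pc = 33.223 × 3.262 ly = 108.37 ly.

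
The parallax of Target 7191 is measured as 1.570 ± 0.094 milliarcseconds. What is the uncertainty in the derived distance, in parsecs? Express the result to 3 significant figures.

38.1 pc

d = 1/p, so σ_d = σ_p / p².
σ_d = 0.0000940 / (0.001570)² = 0.0000940 / 0.0000024649 = 38.135 pc.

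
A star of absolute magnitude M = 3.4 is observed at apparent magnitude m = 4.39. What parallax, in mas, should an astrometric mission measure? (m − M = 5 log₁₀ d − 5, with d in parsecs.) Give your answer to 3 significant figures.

m − M = 4.39 − 3.4 = 0.99.
d = 10^((m−M)/5 + 1) = 10^1.198 = 15.776 pc.
p = 1/d = 1/15.776 = 0.063387 arcsec = 63.387 mas.

63.4 mas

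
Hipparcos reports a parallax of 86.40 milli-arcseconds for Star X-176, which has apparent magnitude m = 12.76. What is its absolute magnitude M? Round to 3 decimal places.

d = 1/p = 1/0.08640″ = 11.574 pc.
m − M = 5 log₁₀(11.574) − 5 = 5.3174 − 5 = 0.3174.
M = m − (m − M) = 12.76 − 0.3174 = 12.443.

M = 12.443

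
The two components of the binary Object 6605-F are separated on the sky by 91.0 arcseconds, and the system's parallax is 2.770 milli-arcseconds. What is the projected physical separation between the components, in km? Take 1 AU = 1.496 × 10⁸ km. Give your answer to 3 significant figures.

d = 1/p = 1/0.002770″ = 361.01 pc.
At distance d (pc), an angle of θ arcsec spans θ·d AU: s = 91.0 × 361.01 = 32852 AU.
= 32852 × 1.496 × 10⁸ km = 4.9147 × 10^12 km.

4.91 × 10^12 km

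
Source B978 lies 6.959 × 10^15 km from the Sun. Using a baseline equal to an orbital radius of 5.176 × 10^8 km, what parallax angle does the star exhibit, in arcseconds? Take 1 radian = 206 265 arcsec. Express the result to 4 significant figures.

0.01534 arcsec

θ ≈ B/d = (5.176 × 10^8) / (6.959 × 10^15) = 7.4379 × 10^-8 rad.
In arcseconds: 7.4379 × 10^-8 × 206265 = 0.015342″.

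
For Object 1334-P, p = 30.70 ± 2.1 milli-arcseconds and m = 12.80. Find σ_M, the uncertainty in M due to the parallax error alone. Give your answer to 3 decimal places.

M = m − 5 log₁₀ d + 5 = m + 5 log₁₀ p + 5, so ∂M/∂p = 5/(p ln 10).
σ_M = (5/ln 10) · (σ_p/p) = 2.1715 × 2.1/30.70 = 2.1715 × 0.068404 = 0.14854.

σ_M = 0.149 mag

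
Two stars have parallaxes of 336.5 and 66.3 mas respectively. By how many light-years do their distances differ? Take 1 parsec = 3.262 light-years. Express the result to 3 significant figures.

39.5 ly

d_A = 1/0.3365″ = 2.9718 pc; d_B = 1/0.06630″ = 15.083 pc.
|d_B − d_A| = |15.083 − 2.9718| = 12.111 pc = 12.111 × 3.262 ly = 39.506 ly.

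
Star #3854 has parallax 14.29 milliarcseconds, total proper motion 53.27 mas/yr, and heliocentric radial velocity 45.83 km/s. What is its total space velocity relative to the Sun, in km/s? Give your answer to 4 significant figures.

49.12 km/s

d = 1/p = 1/0.01429″ = 69.979 pc.
μ = 53.27 mas/yr = 0.05327 ″/yr.
v_t = 4.740 μ d = 4.740 × 0.05327 × 69.979 = 17.67 km/s.
v = √(v_r² + v_t²) = √(45.83² + 17.67²) = √2412.62 = 49.118 km/s.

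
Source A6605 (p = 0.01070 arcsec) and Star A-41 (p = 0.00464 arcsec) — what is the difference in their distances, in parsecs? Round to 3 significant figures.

d_A = 1/0.01070″ = 93.458 pc; d_B = 1/0.004640″ = 215.52 pc.
|d_B − d_A| = |215.52 − 93.458| = 122.06 pc.

122 pc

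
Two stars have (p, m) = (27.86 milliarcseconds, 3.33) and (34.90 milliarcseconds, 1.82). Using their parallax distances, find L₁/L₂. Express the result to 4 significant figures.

L₁/L₂ = 0.3906

d₁ = 1/p₁ = 1/0.02786″ = 35.894 pc; d₂ = 1/p₂ = 1/0.03490″ = 28.653 pc.
M₁ = m₁ − 5 log₁₀ d₁ + 5 = 3.33 − 7.7751 + 5 = 0.5549.
M₂ = 1.82 − 7.2859 + 5 = -0.4659.
L₁/L₂ = 10^(0.4(M₂ − M₁)) = 10^(0.4 × (-1.0208)) = 10^(-0.40832) = 0.39055.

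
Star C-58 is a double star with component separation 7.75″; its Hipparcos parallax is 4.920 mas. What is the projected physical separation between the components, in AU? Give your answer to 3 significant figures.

d = 1/p = 1/0.004920″ = 203.25 pc.
At distance d (pc), an angle of θ arcsec spans θ·d AU: s = 7.75 × 203.25 = 1575.2 AU.

1580 AU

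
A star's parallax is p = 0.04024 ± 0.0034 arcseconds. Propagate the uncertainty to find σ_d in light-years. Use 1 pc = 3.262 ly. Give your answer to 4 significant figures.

d = 1/p, so σ_d = σ_p / p².
σ_d = 0.00340 / (0.04024)² = 0.00340 / 0.0016193 = 2.0997 pc = 2.0997 × 3.262 ly = 6.8492 ly.

6.849 ly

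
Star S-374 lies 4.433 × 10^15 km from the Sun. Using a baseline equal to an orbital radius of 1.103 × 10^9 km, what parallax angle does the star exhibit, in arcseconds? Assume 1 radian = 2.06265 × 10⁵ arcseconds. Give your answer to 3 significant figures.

0.0513 arcsec

θ ≈ B/d = (1.103 × 10^9) / (4.433 × 10^15) = 2.4882 × 10^-7 rad.
In arcseconds: 2.4882 × 10^-7 × 206265 = 0.051323″.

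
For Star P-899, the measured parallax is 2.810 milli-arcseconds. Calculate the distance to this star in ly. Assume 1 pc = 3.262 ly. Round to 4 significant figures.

1161 ly

p = 2.810 milli-arcseconds = 0.002810 arcsec.
d = 1/p = 1/0.002810 = 355.87 pc.
In light-years: 355.87 × 3.262 = 1160.8 ly.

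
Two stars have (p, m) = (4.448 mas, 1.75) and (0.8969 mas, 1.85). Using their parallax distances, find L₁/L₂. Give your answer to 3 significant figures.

d₁ = 1/p₁ = 1/0.004448″ = 224.82 pc; d₂ = 1/p₂ = 1/0.0008969″ = 1115 pc.
M₁ = m₁ − 5 log₁₀ d₁ + 5 = 1.75 − 11.7592 + 5 = -5.0092.
M₂ = 1.85 − 15.2364 + 5 = -8.3864.
L₁/L₂ = 10^(0.4(M₂ − M₁)) = 10^(0.4 × (-3.3772)) = 10^(-1.35088) = 0.044578.

L₁/L₂ = 0.0446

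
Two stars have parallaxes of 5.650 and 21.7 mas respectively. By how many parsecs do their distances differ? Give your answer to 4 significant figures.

130.9 pc

d_A = 1/0.005650″ = 176.99 pc; d_B = 1/0.02170″ = 46.083 pc.
|d_B − d_A| = |46.083 − 176.99| = 130.91 pc.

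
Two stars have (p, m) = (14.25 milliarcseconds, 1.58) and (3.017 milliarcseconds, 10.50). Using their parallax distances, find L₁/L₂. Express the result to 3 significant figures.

d₁ = 1/p₁ = 1/0.01425″ = 70.175 pc; d₂ = 1/p₂ = 1/0.003017″ = 331.46 pc.
M₁ = m₁ − 5 log₁₀ d₁ + 5 = 1.58 − 9.2309 + 5 = -2.6509.
M₂ = 10.50 − 12.6022 + 5 = 2.8978.
L₁/L₂ = 10^(0.4(M₂ − M₁)) = 10^(0.4 × 5.5487) = 10^2.21948 = 165.76.

L₁/L₂ = 166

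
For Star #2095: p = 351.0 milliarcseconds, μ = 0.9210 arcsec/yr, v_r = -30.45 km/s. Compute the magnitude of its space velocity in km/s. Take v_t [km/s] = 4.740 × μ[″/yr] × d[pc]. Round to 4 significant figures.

32.89 km/s

d = 1/p = 1/0.3510″ = 2.849 pc.
v_t = 4.740 μ d = 4.740 × 0.9210 × 2.849 = 12.437 km/s.
v = √(v_r² + v_t²) = √((-30.45)² + 12.437²) = √1081.88 = 32.892 km/s.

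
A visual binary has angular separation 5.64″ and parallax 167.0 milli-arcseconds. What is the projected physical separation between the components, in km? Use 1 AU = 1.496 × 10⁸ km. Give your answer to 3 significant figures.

5.05 × 10^9 km

d = 1/p = 1/0.1670″ = 5.988 pc.
At distance d (pc), an angle of θ arcsec spans θ·d AU: s = 5.64 × 5.988 = 33.772 AU.
= 33.772 × 1.496 × 10⁸ km = 5.0523 × 10^9 km.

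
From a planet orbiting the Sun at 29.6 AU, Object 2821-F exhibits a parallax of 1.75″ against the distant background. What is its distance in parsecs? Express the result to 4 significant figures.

With baseline B (in AU) and parallax p (in arcsec), d = B/p parsecs.
d = 29.6 / 1.75 = 16.914 pc.

16.91 pc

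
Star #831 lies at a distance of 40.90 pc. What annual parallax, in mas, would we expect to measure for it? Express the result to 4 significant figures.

24.45 mas

p = 1/d = 1/40.9 = 0.02445 arcsec.
= 0.02445 × 1000 = 24.45 mas.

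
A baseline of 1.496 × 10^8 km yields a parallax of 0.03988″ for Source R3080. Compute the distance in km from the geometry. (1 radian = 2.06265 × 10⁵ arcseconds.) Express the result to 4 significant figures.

7.738 × 10^14 km

θ = 0.03988″ = 0.03988/206265 = 1.9334 × 10^-7 rad.
d = B/θ = (1.496 × 10^8) / (1.9334 × 10^-7) = 7.7377 × 10^14 km.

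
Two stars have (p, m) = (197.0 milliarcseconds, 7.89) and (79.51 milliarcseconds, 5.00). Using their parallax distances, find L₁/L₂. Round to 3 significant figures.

d₁ = 1/p₁ = 1/0.1970″ = 5.0761 pc; d₂ = 1/p₂ = 1/0.07951″ = 12.577 pc.
M₁ = m₁ − 5 log₁₀ d₁ + 5 = 7.89 − 3.5277 + 5 = 9.3623.
M₂ = 5.00 − 5.4979 + 5 = 4.5021.
L₁/L₂ = 10^(0.4(M₂ − M₁)) = 10^(0.4 × (-4.8602)) = 10^(-1.94408) = 0.011374.

L₁/L₂ = 0.0114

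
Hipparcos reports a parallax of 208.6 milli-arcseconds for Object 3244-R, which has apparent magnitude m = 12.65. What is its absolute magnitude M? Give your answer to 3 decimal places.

d = 1/p = 1/0.2086″ = 4.7939 pc.
m − M = 5 log₁₀(4.7939) − 5 = 3.4034 − 5 = -1.5966.
M = m − (m − M) = 12.65 − (-1.5966) = 14.247.

M = 14.247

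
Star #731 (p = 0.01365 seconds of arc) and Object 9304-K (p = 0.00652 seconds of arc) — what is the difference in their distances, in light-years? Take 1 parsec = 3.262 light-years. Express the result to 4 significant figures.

d_A = 1/0.01365″ = 73.26 pc; d_B = 1/0.006520″ = 153.37 pc.
|d_B − d_A| = |153.37 − 73.26| = 80.11 pc = 80.11 × 3.262 ly = 261.32 ly.

261.3 ly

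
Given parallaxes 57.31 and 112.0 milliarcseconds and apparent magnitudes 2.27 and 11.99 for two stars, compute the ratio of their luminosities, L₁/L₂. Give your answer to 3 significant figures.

d₁ = 1/p₁ = 1/0.05731″ = 17.449 pc; d₂ = 1/p₂ = 1/0.1120″ = 8.9286 pc.
M₁ = m₁ − 5 log₁₀ d₁ + 5 = 2.27 − 6.2089 + 5 = 1.0611.
M₂ = 11.99 − 4.7539 + 5 = 12.2361.
L₁/L₂ = 10^(0.4(M₂ − M₁)) = 10^(0.4 × 11.1750) = 10^4.47000 = 29512.

L₁/L₂ = 29500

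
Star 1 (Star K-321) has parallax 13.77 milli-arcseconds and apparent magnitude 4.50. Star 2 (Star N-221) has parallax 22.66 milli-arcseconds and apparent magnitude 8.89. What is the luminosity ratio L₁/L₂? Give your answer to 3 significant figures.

d₁ = 1/p₁ = 1/0.01377″ = 72.622 pc; d₂ = 1/p₂ = 1/0.02266″ = 44.131 pc.
M₁ = m₁ − 5 log₁₀ d₁ + 5 = 4.50 − 9.3053 + 5 = 0.1947.
M₂ = 8.89 − 8.2237 + 5 = 5.6663.
L₁/L₂ = 10^(0.4(M₂ − M₁)) = 10^(0.4 × 5.4716) = 10^2.18864 = 154.4.

L₁/L₂ = 154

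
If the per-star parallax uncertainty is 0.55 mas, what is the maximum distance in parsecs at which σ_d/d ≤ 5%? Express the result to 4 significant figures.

σ_d/d = σ_p/p, so the condition is σ_p/p ≤ 0.05, i.e. p ≥ σ_p/0.05.
p_min = 0.55/0.05 = 11 mas = 0.011 arcsec.
d_max = 1/p_min = 1/0.011 = 90.909 pc.

90.91 pc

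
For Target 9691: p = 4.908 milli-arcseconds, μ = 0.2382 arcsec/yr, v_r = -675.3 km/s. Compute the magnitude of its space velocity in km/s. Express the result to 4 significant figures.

d = 1/p = 1/0.004908″ = 203.75 pc.
v_t = 4.740 μ d = 4.740 × 0.2382 × 203.75 = 230.05 km/s.
v = √(v_r² + v_t²) = √((-675.3)² + 230.05²) = √508953 = 713.41 km/s.

713.4 km/s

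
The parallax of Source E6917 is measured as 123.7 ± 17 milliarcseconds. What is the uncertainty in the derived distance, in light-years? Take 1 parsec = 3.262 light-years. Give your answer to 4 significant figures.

3.624 ly

d = 1/p, so σ_d = σ_p / p².
σ_d = 0.0170 / (0.1237)² = 0.0170 / 0.015302 = 1.111 pc = 1.111 × 3.262 ly = 3.6241 ly.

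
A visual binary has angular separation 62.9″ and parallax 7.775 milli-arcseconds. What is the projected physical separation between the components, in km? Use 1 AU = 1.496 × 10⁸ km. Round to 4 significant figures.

1.210 × 10^12 km

d = 1/p = 1/0.007775″ = 128.62 pc.
At distance d (pc), an angle of θ arcsec spans θ·d AU: s = 62.9 × 128.62 = 8090.2 AU.
= 8090.2 × 1.496 × 10⁸ km = 1.2103 × 10^12 km.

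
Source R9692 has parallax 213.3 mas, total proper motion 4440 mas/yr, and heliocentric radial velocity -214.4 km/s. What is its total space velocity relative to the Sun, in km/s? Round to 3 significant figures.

236 km/s

d = 1/p = 1/0.2133″ = 4.6882 pc.
μ = 4440 mas/yr = 4.440 ″/yr.
v_t = 4.740 μ d = 4.740 × 4.440 × 4.6882 = 98.666 km/s.
v = √(v_r² + v_t²) = √((-214.4)² + 98.666²) = √55702.3 = 236.01 km/s.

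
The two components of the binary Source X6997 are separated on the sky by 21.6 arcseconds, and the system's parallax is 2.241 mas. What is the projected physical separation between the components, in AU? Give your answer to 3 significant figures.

9640 AU

d = 1/p = 1/0.002241″ = 446.23 pc.
At distance d (pc), an angle of θ arcsec spans θ·d AU: s = 21.6 × 446.23 = 9638.6 AU.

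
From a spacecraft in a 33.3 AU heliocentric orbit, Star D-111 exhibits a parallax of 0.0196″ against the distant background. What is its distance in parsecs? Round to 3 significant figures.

With baseline B (in AU) and parallax p (in arcsec), d = B/p parsecs.
d = 33.3 / 0.0196 = 1699 pc.

1700 pc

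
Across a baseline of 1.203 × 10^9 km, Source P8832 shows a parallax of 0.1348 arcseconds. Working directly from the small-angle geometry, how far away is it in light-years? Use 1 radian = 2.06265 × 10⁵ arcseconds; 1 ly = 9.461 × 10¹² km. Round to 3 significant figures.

θ = 0.1348″ = 0.1348/206265 = 6.5353 × 10^-7 rad.
d = B/θ = (1.203 × 10^9) / (6.5353 × 10^-7) = 1.8408 × 10^15 km = (1.8408 × 10^15) / (9.461 × 10^12) ly = 194.57 ly.

195 ly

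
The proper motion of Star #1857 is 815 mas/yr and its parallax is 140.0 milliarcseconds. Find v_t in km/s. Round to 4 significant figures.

27.59 km/s

d = 1/p = 1/0.1400″ = 7.1429 pc.
μ = 815 mas/yr = 0.815 ″/yr.
v_t = 4.74 × μ × d = 4.74 × 0.815 × 7.1429 = 27.594 km/s.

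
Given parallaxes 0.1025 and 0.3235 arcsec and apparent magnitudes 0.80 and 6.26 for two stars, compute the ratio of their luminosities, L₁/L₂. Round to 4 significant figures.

d₁ = 1/p₁ = 1/0.1025″ = 9.7561 pc; d₂ = 1/p₂ = 1/0.3235″ = 3.0912 pc.
M₁ = m₁ − 5 log₁₀ d₁ + 5 = 0.80 − 4.9464 + 5 = 0.8536.
M₂ = 6.26 − 2.4506 + 5 = 8.8094.
L₁/L₂ = 10^(0.4(M₂ − M₁)) = 10^(0.4 × 7.9558) = 10^3.18232 = 1521.7.

L₁/L₂ = 1522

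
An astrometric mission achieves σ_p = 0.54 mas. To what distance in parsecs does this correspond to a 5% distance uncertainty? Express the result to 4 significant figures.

92.59 pc

σ_d/d = σ_p/p, so the condition is σ_p/p ≤ 0.05, i.e. p ≥ σ_p/0.05.
p_min = 0.54/0.05 = 10.8 mas = 0.0108 arcsec.
d_max = 1/p_min = 1/0.0108 = 92.593 pc.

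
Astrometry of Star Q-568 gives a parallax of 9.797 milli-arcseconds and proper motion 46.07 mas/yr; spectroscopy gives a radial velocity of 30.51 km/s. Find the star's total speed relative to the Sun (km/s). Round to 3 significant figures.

37.8 km/s

d = 1/p = 1/0.009797″ = 102.07 pc.
μ = 46.07 mas/yr = 0.04607 ″/yr.
v_t = 4.740 μ d = 4.740 × 0.04607 × 102.07 = 22.289 km/s.
v = √(v_r² + v_t²) = √(30.51² + 22.289²) = √1427.66 = 37.784 km/s.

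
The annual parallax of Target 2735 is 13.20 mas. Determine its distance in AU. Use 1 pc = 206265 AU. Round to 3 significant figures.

p = 13.20 mas = 0.01320 arcsec.
d = 1/p = 1/0.01320 = 75.758 pc.
In AU: 75.758 × 206265 = 1.5626 × 10^7 AU.

1.56 × 10^7 AU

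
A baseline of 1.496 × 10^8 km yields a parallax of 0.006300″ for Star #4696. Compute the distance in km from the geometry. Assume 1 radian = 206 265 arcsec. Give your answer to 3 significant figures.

θ = 0.006300″ = 0.006300/206265 = 3.0543 × 10^-8 rad.
d = B/θ = (1.496 × 10^8) / (3.0543 × 10^-8) = 4.8980 × 10^15 km.

4.90 × 10^15 km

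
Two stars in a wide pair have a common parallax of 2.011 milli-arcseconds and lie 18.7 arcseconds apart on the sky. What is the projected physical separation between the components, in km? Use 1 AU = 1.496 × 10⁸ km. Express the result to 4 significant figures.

1.391 × 10^12 km

d = 1/p = 1/0.002011″ = 497.27 pc.
At distance d (pc), an angle of θ arcsec spans θ·d AU: s = 18.7 × 497.27 = 9298.9 AU.
= 9298.9 × 1.496 × 10⁸ km = 1.3911 × 10^12 km.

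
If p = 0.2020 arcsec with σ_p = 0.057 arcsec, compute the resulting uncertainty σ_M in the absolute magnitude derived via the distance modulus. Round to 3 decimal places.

σ_M = 0.613 mag

M = m − 5 log₁₀ d + 5 = m + 5 log₁₀ p + 5, so ∂M/∂p = 5/(p ln 10).
σ_M = (5/ln 10) · (σ_p/p) = 2.1715 × 0.057/0.2020 = 2.1715 × 0.28218 = 0.61275.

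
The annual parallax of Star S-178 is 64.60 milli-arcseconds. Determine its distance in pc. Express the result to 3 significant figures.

15.5 pc

p = 64.60 milli-arcseconds = 0.06460 arcsec.
d = 1/p = 1/0.06460 = 15.48 pc.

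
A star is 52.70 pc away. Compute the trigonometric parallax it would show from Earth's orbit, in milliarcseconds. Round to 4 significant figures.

p = 1/d = 1/52.7 = 0.018975 arcsec.
= 0.018975 × 1000 = 18.975 mas.

18.98 mas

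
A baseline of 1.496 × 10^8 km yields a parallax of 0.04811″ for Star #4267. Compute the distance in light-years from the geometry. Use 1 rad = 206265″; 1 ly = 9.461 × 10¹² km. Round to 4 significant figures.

θ = 0.04811″ = 0.04811/206265 = 2.3324 × 10^-7 rad.
d = B/θ = (1.496 × 10^8) / (2.3324 × 10^-7) = 6.4140 × 10^14 km = (6.4140 × 10^14) / (9.461 × 10^12) ly = 67.794 ly.

67.79 ly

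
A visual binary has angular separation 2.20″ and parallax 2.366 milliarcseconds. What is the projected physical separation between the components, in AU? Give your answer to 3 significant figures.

d = 1/p = 1/0.002366″ = 422.65 pc.
At distance d (pc), an angle of θ arcsec spans θ·d AU: s = 2.20 × 422.65 = 929.83 AU.

930 AU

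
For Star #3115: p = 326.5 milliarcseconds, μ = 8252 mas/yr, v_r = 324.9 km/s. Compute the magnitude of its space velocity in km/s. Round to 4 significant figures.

d = 1/p = 1/0.3265″ = 3.0628 pc.
μ = 8252 mas/yr = 8.252 ″/yr.
v_t = 4.740 μ d = 4.740 × 8.252 × 3.0628 = 119.8 km/s.
v = √(v_r² + v_t²) = √(324.9² + 119.8²) = √119912 = 346.28 km/s.

346.3 km/s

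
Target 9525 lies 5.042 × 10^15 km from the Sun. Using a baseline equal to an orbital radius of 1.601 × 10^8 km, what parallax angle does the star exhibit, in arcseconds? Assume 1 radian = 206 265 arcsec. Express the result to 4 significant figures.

θ ≈ B/d = (1.601 × 10^8) / (5.042 × 10^15) = 3.1753 × 10^-8 rad.
In arcseconds: 3.1753 × 10^-8 × 206265 = 0.0065495″.

0.006550 arcsec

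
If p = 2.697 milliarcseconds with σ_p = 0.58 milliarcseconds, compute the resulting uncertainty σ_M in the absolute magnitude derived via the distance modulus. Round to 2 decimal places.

M = m − 5 log₁₀ d + 5 = m + 5 log₁₀ p + 5, so ∂M/∂p = 5/(p ln 10).
σ_M = (5/ln 10) · (σ_p/p) = 2.1715 × 0.58/2.697 = 2.1715 × 0.21505 = 0.46698.

σ_M = 0.47 mag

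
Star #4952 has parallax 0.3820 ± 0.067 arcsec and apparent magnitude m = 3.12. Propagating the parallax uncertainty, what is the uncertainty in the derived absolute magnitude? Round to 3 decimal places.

σ_M = 0.381 mag

M = m − 5 log₁₀ d + 5 = m + 5 log₁₀ p + 5, so ∂M/∂p = 5/(p ln 10).
σ_M = (5/ln 10) · (σ_p/p) = 2.1715 × 0.067/0.3820 = 2.1715 × 0.17539 = 0.38086.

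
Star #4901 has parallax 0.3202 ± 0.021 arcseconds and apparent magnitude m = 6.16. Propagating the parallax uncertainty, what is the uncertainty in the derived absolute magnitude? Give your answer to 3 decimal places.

M = m − 5 log₁₀ d + 5 = m + 5 log₁₀ p + 5, so ∂M/∂p = 5/(p ln 10).
σ_M = (5/ln 10) · (σ_p/p) = 2.1715 × 0.021/0.3202 = 2.1715 × 0.065584 = 0.14242.

σ_M = 0.142 mag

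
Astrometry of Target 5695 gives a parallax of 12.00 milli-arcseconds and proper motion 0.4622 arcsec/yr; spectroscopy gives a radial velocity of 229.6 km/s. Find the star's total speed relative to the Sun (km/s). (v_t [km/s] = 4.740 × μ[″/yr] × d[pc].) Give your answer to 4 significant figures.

d = 1/p = 1/0.01200″ = 83.333 pc.
v_t = 4.740 μ d = 4.740 × 0.4622 × 83.333 = 182.57 km/s.
v = √(v_r² + v_t²) = √(229.6² + 182.57²) = √86048 = 293.34 km/s.

293.3 km/s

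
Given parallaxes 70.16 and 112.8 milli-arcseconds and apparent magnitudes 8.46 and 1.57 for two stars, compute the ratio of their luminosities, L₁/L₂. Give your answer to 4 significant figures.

d₁ = 1/p₁ = 1/0.07016″ = 14.253 pc; d₂ = 1/p₂ = 1/0.1128″ = 8.8652 pc.
M₁ = m₁ − 5 log₁₀ d₁ + 5 = 8.46 − 5.7695 + 5 = 7.6905.
M₂ = 1.57 − 4.7384 + 5 = 1.8316.
L₁/L₂ = 10^(0.4(M₂ − M₁)) = 10^(0.4 × (-5.8589)) = 10^(-2.34356) = 0.0045336.

L₁/L₂ = 0.004534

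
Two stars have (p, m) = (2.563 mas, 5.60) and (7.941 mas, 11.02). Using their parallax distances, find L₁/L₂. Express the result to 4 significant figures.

d₁ = 1/p₁ = 1/0.002563″ = 390.17 pc; d₂ = 1/p₂ = 1/0.007941″ = 125.93 pc.
M₁ = m₁ − 5 log₁₀ d₁ + 5 = 5.60 − 12.9563 + 5 = -2.3563.
M₂ = 11.02 − 10.5006 + 5 = 5.5194.
L₁/L₂ = 10^(0.4(M₂ − M₁)) = 10^(0.4 × 7.8757) = 10^3.15028 = 1413.4.

L₁/L₂ = 1413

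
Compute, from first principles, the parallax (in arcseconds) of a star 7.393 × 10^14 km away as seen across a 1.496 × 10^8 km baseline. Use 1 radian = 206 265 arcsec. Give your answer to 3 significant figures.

0.0417 arcsec

θ ≈ B/d = (1.496 × 10^8) / (7.393 × 10^14) = 2.0235 × 10^-7 rad.
In arcseconds: 2.0235 × 10^-7 × 206265 = 0.041738″.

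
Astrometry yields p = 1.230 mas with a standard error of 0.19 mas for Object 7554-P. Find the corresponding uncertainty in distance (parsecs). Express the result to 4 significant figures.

125.6 pc

d = 1/p, so σ_d = σ_p / p².
σ_d = 0.000190 / (0.001230)² = 0.000190 / 0.0000015129 = 125.59 pc.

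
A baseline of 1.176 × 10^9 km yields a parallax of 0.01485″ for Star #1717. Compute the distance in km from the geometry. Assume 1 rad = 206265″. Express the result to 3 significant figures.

1.63 × 10^16 km

θ = 0.01485″ = 0.01485/206265 = 7.1995 × 10^-8 rad.
d = B/θ = (1.176 × 10^9) / (7.1995 × 10^-8) = 1.6334 × 10^16 km.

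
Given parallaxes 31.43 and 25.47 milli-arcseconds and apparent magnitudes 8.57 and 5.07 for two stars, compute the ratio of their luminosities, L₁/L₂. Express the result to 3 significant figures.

d₁ = 1/p₁ = 1/0.03143″ = 31.817 pc; d₂ = 1/p₂ = 1/0.02547″ = 39.262 pc.
M₁ = m₁ − 5 log₁₀ d₁ + 5 = 8.57 − 7.5133 + 5 = 6.0567.
M₂ = 5.07 − 7.9699 + 5 = 2.1001.
L₁/L₂ = 10^(0.4(M₂ − M₁)) = 10^(0.4 × (-3.9566)) = 10^(-1.58264) = 0.026143.

L₁/L₂ = 0.0261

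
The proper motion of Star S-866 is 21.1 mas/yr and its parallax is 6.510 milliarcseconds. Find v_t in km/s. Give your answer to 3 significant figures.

d = 1/p = 1/0.006510″ = 153.61 pc.
μ = 21.1 mas/yr = 0.0211 ″/yr.
v_t = 4.74 × μ × d = 4.74 × 0.0211 × 153.61 = 15.363 km/s.

15.4 km/s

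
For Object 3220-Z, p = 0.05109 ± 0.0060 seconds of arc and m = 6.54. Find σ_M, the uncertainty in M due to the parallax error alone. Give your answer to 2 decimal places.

M = m − 5 log₁₀ d + 5 = m + 5 log₁₀ p + 5, so ∂M/∂p = 5/(p ln 10).
σ_M = (5/ln 10) · (σ_p/p) = 2.1715 × 0.0060/0.05109 = 2.1715 × 0.11744 = 0.25502.

σ_M = 0.26 mag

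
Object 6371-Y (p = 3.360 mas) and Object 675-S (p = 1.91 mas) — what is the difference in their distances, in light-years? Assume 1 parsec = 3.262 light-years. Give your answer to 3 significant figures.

737 ly

d_A = 1/0.003360″ = 297.62 pc; d_B = 1/0.001910″ = 523.56 pc.
|d_B − d_A| = |523.56 − 297.62| = 225.94 pc = 225.94 × 3.262 ly = 737.02 ly.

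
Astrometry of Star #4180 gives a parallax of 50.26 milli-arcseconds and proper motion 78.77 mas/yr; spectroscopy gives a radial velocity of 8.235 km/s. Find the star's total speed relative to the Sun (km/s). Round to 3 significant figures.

d = 1/p = 1/0.05026″ = 19.897 pc.
μ = 78.77 mas/yr = 0.07877 ″/yr.
v_t = 4.740 μ d = 4.740 × 0.07877 × 19.897 = 7.4289 km/s.
v = √(v_r² + v_t²) = √(8.235² + 7.4289²) = √123.004 = 11.091 km/s.

11.1 km/s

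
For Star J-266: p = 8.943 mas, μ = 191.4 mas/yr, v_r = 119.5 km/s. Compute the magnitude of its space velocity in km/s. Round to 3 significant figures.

d = 1/p = 1/0.008943″ = 111.82 pc.
μ = 191.4 mas/yr = 0.1914 ″/yr.
v_t = 4.740 μ d = 4.740 × 0.1914 × 111.82 = 101.45 km/s.
v = √(v_r² + v_t²) = √(119.5² + 101.45²) = √24572.4 = 156.76 km/s.

157 km/s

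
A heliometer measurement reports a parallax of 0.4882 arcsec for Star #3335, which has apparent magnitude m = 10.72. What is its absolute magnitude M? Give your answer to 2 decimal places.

M = 14.16

d = 1/p = 1/0.4882″ = 2.0483 pc.
m − M = 5 log₁₀(2.0483) − 5 = 1.5570 − 5 = -3.4430.
M = m − (m − M) = 10.72 − (-3.4430) = 14.16.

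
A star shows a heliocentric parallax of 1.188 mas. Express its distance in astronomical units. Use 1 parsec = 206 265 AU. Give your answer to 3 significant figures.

1.74 × 10^8 AU

p = 1.188 mas = 0.001188 arcsec.
d = 1/p = 1/0.001188 = 841.75 pc.
In AU: 841.75 × 206265 = 1.7362 × 10^8 AU.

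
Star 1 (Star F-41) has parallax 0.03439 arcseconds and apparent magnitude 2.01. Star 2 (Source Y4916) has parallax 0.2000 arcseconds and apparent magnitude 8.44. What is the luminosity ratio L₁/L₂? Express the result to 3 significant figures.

d₁ = 1/p₁ = 1/0.03439″ = 29.078 pc; d₂ = 1/p₂ = 1/0.2000″ = 5 pc.
M₁ = m₁ − 5 log₁₀ d₁ + 5 = 2.01 − 7.3178 + 5 = -0.3078.
M₂ = 8.44 − 3.4949 + 5 = 9.9451.
L₁/L₂ = 10^(0.4(M₂ − M₁)) = 10^(0.4 × 10.2529) = 10^4.10116 = 12623.

L₁/L₂ = 12600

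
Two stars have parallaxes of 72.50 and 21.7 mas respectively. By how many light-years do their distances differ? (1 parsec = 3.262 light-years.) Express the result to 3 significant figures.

d_A = 1/0.07250″ = 13.793 pc; d_B = 1/0.02170″ = 46.083 pc.
|d_B − d_A| = |46.083 − 13.793| = 32.29 pc = 32.29 × 3.262 ly = 105.33 ly.

105 ly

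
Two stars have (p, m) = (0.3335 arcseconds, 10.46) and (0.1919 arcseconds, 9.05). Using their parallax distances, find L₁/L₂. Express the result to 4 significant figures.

L₁/L₂ = 0.09036

d₁ = 1/p₁ = 1/0.3335″ = 2.9985 pc; d₂ = 1/p₂ = 1/0.1919″ = 5.211 pc.
M₁ = m₁ − 5 log₁₀ d₁ + 5 = 10.46 − 2.3845 + 5 = 13.0755.
M₂ = 9.05 − 3.5846 + 5 = 10.4654.
L₁/L₂ = 10^(0.4(M₂ − M₁)) = 10^(0.4 × (-2.6101)) = 10^(-1.04404) = 0.090357.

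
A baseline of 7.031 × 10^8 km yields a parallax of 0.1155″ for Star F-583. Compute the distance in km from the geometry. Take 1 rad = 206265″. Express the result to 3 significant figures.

θ = 0.1155″ = 0.1155/206265 = 5.5996 × 10^-7 rad.
d = B/θ = (7.031 × 10^8) / (5.5996 × 10^-7) = 1.2556 × 10^15 km.

1.26 × 10^15 km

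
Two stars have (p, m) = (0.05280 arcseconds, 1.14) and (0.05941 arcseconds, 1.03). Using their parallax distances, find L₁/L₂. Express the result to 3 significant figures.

d₁ = 1/p₁ = 1/0.05280″ = 18.939 pc; d₂ = 1/p₂ = 1/0.05941″ = 16.832 pc.
M₁ = m₁ − 5 log₁₀ d₁ + 5 = 1.14 − 6.3868 + 5 = -0.2468.
M₂ = 1.03 − 6.1307 + 5 = -0.1007.
L₁/L₂ = 10^(0.4(M₂ − M₁)) = 10^(0.4 × 0.1461) = 10^0.05844 = 1.144.

L₁/L₂ = 1.14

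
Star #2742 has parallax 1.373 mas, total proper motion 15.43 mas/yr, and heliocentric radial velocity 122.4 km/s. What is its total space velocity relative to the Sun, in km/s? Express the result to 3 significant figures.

d = 1/p = 1/0.001373″ = 728.33 pc.
μ = 15.43 mas/yr = 0.01543 ″/yr.
v_t = 4.740 μ d = 4.740 × 0.01543 × 728.33 = 53.269 km/s.
v = √(v_r² + v_t²) = √(122.4² + 53.269²) = √17819.3 = 133.49 km/s.

133 km/s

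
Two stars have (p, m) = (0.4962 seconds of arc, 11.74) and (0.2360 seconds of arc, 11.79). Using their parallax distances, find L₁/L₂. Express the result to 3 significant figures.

L₁/L₂ = 0.237

d₁ = 1/p₁ = 1/0.4962″ = 2.0153 pc; d₂ = 1/p₂ = 1/0.2360″ = 4.2373 pc.
M₁ = m₁ − 5 log₁₀ d₁ + 5 = 11.74 − 1.5217 + 5 = 15.2183.
M₂ = 11.79 − 3.1354 + 5 = 13.6546.
L₁/L₂ = 10^(0.4(M₂ − M₁)) = 10^(0.4 × (-1.5637)) = 10^(-0.62548) = 0.23688.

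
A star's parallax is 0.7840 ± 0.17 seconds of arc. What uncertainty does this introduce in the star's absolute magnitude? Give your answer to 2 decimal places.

σ_M = 0.47 mag

M = m − 5 log₁₀ d + 5 = m + 5 log₁₀ p + 5, so ∂M/∂p = 5/(p ln 10).
σ_M = (5/ln 10) · (σ_p/p) = 2.1715 × 0.17/0.7840 = 2.1715 × 0.21684 = 0.47087.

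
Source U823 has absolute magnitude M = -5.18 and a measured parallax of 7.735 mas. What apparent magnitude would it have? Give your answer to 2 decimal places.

d = 1/p = 1/0.007735″ = 129.28 pc.
m − M = 5 log₁₀ d − 5 = 5 log₁₀(129.28) − 5 = 10.5577 − 5 = 5.5577.
m = M + (m − M) = -5.18 + 5.5577 = 0.38.

m = 0.38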